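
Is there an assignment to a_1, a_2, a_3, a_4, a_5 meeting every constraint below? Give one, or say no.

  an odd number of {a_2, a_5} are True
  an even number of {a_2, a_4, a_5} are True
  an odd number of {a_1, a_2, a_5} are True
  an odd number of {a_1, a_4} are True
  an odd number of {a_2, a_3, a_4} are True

a_1: False, a_2: False, a_3: False, a_4: True, a_5: True

{a_2, a_5}: 1 true → odd ✓
{a_2, a_4, a_5}: 2 true → even ✓
{a_1, a_2, a_5}: 1 true → odd ✓
{a_1, a_4}: 1 true → odd ✓
{a_2, a_3, a_4}: 1 true → odd ✓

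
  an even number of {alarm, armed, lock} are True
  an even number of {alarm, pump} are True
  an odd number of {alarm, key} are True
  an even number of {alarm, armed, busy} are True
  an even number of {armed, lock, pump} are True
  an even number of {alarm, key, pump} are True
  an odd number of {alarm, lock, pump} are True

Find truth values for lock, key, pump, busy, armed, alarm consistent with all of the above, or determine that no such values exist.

lock: True; key: False; pump: True; busy: True; armed: False; alarm: True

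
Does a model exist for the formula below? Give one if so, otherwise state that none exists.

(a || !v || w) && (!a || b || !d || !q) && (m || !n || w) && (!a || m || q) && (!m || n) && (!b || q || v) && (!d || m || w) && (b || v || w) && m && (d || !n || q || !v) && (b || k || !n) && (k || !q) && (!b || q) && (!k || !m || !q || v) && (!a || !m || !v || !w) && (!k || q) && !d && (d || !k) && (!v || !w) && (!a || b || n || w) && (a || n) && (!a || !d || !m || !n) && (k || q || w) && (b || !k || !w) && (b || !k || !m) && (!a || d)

UNSATISFIABLE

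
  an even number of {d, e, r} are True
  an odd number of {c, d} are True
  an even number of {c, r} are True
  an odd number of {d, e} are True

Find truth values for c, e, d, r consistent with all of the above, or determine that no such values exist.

c=T; e=T; d=F; r=T

{d, e, r}: 2 true → even ✓
{c, d}: 1 true → odd ✓
{c, r}: 2 true → even ✓
{d, e}: 1 true → odd ✓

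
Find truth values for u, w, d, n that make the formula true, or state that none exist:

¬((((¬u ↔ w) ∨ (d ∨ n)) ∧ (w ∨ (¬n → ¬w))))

u: False, w: False, d: False, n: False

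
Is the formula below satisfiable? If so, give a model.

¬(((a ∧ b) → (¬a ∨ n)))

b = True; n = False; a = True

  ¬(((a ∧ b) → (¬a ∨ n))) = True
    (a ∧ b) → (¬a ∨ n) = False
      a ∧ b = True
      ¬a ∨ n = False
        ¬a = False
The formula evaluates to True.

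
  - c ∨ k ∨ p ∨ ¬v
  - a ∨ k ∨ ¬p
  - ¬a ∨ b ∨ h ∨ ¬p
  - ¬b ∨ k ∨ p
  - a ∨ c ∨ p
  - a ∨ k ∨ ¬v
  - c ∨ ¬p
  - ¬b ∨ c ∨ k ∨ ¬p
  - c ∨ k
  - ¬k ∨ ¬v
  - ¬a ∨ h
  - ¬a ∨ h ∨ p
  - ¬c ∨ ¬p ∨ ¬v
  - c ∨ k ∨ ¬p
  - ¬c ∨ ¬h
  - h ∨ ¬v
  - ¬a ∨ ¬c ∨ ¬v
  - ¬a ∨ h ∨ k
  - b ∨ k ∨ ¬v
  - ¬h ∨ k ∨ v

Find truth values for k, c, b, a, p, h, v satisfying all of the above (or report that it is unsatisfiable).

k = False, c = True, b = False, a = False, p = False, h = False, v = False

Set k = False.
  then (c ∨ k) forces c = True.
  then (¬c ∨ ¬h) forces h = False.
  then (h ∨ ¬v) forces v = False.
  then (¬a ∨ h ∨ k) forces a = False.
  then (a ∨ k ∨ ¬p) forces p = False.
  then (¬b ∨ k ∨ p) forces b = False.
All clauses satisfied.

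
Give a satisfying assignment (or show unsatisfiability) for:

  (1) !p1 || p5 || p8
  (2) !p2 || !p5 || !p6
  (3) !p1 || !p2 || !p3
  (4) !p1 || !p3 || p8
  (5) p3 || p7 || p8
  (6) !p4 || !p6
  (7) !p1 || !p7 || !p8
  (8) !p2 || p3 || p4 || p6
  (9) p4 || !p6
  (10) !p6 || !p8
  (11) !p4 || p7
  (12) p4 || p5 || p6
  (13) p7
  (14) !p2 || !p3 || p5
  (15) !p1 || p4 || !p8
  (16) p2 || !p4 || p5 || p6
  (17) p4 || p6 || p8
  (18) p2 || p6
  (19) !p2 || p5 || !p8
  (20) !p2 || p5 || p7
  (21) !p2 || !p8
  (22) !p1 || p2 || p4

p1: True, p2: True, p3: False, p4: True, p5: True, p6: False, p7: True, p8: False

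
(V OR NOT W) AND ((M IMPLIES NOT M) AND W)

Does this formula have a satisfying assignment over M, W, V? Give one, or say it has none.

M: False, W: True, V: True

  V OR NOT W = True
    NOT W = False
  (M IMPLIES NOT M) AND W = True
    M IMPLIES NOT M = True
      NOT M = True
Both conjuncts True, so the formula holds.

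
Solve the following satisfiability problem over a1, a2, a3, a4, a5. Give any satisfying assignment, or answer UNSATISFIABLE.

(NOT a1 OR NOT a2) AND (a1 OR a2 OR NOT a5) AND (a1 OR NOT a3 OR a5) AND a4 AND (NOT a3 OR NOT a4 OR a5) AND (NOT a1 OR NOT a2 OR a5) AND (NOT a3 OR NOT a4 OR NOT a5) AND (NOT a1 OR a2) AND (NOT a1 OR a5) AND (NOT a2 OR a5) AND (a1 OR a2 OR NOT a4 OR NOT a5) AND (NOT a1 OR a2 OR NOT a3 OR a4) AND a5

Unit clause (a4) forces a4 = True.
Unit clause (a5) forces a5 = True.
In (NOT a3 OR NOT a4 OR NOT a5) only NOT a3 is left, so a3 = False.
Set a1 = False.
  then (a1 OR a2 OR NOT a5) forces a2 = True.
All clauses satisfied.

a1 = False, a2 = True, a3 = False, a4 = True, a5 = True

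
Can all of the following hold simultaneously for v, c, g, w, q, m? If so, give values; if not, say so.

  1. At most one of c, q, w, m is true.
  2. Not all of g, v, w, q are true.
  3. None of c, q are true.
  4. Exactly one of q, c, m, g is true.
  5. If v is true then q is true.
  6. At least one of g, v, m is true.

v = False, c = False, g = True, w = False, q = False, m = False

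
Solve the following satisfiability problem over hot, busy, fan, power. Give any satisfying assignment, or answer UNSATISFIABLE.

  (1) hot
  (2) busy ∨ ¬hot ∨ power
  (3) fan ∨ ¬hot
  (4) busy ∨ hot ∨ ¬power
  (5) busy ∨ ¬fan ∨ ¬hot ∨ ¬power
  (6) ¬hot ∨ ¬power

hot: True; busy: True; fan: True; power: False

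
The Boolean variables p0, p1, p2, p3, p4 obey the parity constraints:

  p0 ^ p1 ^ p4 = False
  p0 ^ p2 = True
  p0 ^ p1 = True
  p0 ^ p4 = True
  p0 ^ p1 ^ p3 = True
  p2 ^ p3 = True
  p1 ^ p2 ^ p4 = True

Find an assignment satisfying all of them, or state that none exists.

p0=F, p1=T, p2=T, p3=F, p4=T

p0 ^ p1 ^ p4 = F ^ T ^ T = False ✓
p0 ^ p2 = F ^ T = True ✓
p0 ^ p1 = F ^ T = True ✓
p0 ^ p4 = F ^ T = True ✓
p0 ^ p1 ^ p3 = F ^ T ^ F = True ✓
p2 ^ p3 = T ^ F = True ✓
p1 ^ p2 ^ p4 = T ^ T ^ T = True ✓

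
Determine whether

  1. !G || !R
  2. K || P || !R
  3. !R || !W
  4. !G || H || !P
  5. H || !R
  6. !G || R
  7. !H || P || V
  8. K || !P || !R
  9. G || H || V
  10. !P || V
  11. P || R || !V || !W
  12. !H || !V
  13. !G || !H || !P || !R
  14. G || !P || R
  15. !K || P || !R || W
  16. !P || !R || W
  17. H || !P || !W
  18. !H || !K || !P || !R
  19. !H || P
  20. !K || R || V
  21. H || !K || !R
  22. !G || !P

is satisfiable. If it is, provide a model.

Set K = False.
Try R = True:
  (!G || !R) forces G = False.
  (K || P || !R) forces P = True.
  clause (K || !P || !R) is falsified — backtrack.
So R = False.
  then (!G || R) forces G = False.
  then (G || !P || R) forces P = False.
  then (!H || P) forces H = False.
  then (G || H || V) forces V = True.
  then (P || R || !V || !W) forces W = False.
All clauses satisfied.

K = False; R = False; V = True; G = False; P = False; W = False; H = False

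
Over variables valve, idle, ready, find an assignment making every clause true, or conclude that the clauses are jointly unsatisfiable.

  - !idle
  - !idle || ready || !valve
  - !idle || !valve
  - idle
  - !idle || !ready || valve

Case idle = True:
  Clause (!idle) is falsified — contradiction.
Case idle = False:
  Clause (idle) is falsified — contradiction.
Both cases fail, so the formula is unsatisfiable.

The formula is unsatisfiable.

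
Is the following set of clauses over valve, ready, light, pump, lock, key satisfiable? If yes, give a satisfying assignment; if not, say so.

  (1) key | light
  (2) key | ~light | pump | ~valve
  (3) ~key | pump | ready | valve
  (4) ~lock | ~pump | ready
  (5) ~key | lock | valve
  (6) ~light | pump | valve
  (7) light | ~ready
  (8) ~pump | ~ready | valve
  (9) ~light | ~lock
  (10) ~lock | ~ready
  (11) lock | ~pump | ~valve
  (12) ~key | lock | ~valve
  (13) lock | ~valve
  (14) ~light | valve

valve: True, ready: False, light: False, pump: False, lock: True, key: True

Set valve = True.
  then (lock | ~valve) forces lock = True.
  then (~light | ~lock) forces light = False.
  then (~lock | ~ready) forces ready = False.
  then (key | light) forces key = True.
  then (~lock | ~pump | ready) forces pump = False.
All clauses satisfied.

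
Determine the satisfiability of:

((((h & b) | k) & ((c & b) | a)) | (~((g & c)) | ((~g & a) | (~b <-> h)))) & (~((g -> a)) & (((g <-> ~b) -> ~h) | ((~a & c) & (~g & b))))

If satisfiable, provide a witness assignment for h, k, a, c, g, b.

h = True; k = True; a = False; c = False; g = True; b = True

  (((h & b) | k) & ((c & b) | a)) | (~((g & c)) | ((~g & a) | (~b <-> h))) = True
    ((h & b) | k) & ((c & b) | a) = False
      (h & b) | k = True
        h & b = True
      (c & b) | a = False
        c & b = False
    ~((g & c)) | ((~g & a) | (~b <-> h)) = True
      ~((g & c)) = True
        g & c = False
      (~g & a) | (~b <-> h) = False
        ~g & a = False
          ~g = False
        ~b <-> h = False
          ~b = False
  ~((g -> a)) & (((g <-> ~b) -> ~h) | ((~a & c) & (~g & b))) = True
    ~((g -> a)) = True
      g -> a = False
    ((g <-> ~b) -> ~h) | ((~a & c) & (~g & b)) = True
      (g <-> ~b) -> ~h = True
        g <-> ~b = False
          ~b = False
        ~h = False
      (~a & c) & (~g & b) = False
        ~a & c = False
          ~a = True
        ~g & b = False
          ~g = False
Both conjuncts True, so the formula holds.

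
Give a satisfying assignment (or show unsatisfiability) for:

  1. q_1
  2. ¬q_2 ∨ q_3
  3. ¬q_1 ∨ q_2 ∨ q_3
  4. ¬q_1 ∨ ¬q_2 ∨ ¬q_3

q_1: True, q_2: False, q_3: True

Unit clause (q_1) forces q_1 = True.
Try q_2 = True:
  (¬q_2 ∨ q_3) forces q_3 = True.
  clause (¬q_1 ∨ ¬q_2 ∨ ¬q_3) is falsified — backtrack.
So q_2 = False.
  then (¬q_1 ∨ q_2 ∨ q_3) forces q_3 = True.
Check each clause:
  (q_1): q_1 holds.
  (¬q_2 ∨ q_3): ¬q_2 holds.
  (¬q_1 ∨ q_2 ∨ q_3): q_3 holds.
  (¬q_1 ∨ ¬q_2 ∨ ¬q_3): ¬q_2 holds.
All clauses satisfied.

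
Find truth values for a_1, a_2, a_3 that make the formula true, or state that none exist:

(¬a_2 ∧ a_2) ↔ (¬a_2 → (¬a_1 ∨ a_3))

a_1 = True, a_2 = False, a_3 = False

  (¬a_2 ∧ a_2) ↔ (¬a_2 → (¬a_1 ∨ a_3)) = True
    ¬a_2 ∧ a_2 = False
      ¬a_2 = True
    ¬a_2 → (¬a_1 ∨ a_3) = False
      ¬a_2 = True
      ¬a_1 ∨ a_3 = False
        ¬a_1 = False
The formula evaluates to True.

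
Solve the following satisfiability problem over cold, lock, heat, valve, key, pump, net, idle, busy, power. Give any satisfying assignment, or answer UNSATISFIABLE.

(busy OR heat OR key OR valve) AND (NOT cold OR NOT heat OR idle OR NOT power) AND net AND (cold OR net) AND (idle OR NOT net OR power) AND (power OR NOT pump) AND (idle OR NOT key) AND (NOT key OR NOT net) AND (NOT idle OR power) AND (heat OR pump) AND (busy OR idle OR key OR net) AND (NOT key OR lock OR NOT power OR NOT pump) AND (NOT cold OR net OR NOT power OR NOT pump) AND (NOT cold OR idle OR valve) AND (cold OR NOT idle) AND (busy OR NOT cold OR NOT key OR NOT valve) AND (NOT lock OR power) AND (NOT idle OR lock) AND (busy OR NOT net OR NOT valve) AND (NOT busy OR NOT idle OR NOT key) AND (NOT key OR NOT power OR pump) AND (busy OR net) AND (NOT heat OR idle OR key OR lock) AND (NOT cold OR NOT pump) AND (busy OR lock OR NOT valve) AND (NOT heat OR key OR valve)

Unit clause (net) forces net = True.
In (NOT key OR NOT net) only NOT key is left, so key = False.
Set cold = True.
  then (NOT cold OR NOT pump) forces pump = False.
  then (heat OR pump) forces heat = True.
  then (NOT heat OR key OR valve) forces valve = True.
  then (busy OR NOT net OR NOT valve) forces busy = True.
Try lock = False:
  (NOT idle OR lock) forces idle = False.
  clause (NOT heat OR idle OR key OR lock) is falsified — backtrack.
So lock = True.
  then (NOT lock OR power) forces power = True.
  then (NOT cold OR NOT heat OR idle OR NOT power) forces idle = True.
All clauses satisfied.

cold=T, lock=T, heat=T, valve=T, key=F, pump=F, net=T, idle=T, busy=T, power=T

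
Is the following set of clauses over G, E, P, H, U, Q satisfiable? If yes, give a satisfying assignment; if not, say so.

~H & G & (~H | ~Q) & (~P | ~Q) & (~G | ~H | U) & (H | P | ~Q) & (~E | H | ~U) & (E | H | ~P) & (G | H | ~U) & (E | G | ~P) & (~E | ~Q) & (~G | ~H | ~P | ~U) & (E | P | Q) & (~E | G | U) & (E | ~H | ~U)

G = True, E = True, P = True, H = False, U = False, Q = False

Unit clause (~H) forces H = False.
Unit clause (G) forces G = True.
Try E = False:
  (E | H | ~P) forces P = False.
  (H | P | ~Q) forces Q = False.
  clause (E | P | Q) is falsified — backtrack.
So E = True.
  then (~E | H | ~U) forces U = False.
  then (~E | ~Q) forces Q = False.
Set P = True.
All clauses satisfied.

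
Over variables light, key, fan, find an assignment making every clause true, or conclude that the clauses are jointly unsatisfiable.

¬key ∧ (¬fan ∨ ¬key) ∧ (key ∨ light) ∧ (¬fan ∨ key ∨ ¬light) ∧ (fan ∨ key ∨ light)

Unit clause (¬key) forces key = False.
In (key ∨ light) only light is left, so light = True.
In (¬fan ∨ key ∨ ¬light) only ¬fan is left, so fan = False.
Check each clause:
  (¬key): ¬key holds.
  (¬fan ∨ ¬key): ¬fan holds.
  (key ∨ light): light holds.
  (¬fan ∨ key ∨ ¬light): ¬fan holds.
  (fan ∨ key ∨ light): light holds.
All clauses satisfied.

light=T, key=F, fan=F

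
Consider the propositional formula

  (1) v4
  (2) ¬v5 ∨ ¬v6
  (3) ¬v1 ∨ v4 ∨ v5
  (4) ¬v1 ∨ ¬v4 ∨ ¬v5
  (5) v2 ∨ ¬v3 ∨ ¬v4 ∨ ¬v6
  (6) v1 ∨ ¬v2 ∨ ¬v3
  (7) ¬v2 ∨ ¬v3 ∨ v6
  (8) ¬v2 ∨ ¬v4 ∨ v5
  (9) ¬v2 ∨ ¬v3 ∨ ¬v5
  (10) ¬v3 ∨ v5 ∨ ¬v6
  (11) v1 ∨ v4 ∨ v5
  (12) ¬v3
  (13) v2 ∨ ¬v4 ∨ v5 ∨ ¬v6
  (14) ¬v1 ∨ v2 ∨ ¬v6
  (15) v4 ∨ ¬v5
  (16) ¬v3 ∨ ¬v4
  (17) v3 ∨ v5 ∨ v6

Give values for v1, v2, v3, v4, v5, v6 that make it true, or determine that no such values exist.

Unit clause (v4) forces v4 = True.
Unit clause (¬v3) forces v3 = False.
Try v1 = True:
  (¬v1 ∨ ¬v4 ∨ ¬v5) forces v5 = False.
  (¬v2 ∨ ¬v4 ∨ v5) forces v2 = False.
  (v2 ∨ ¬v4 ∨ v5 ∨ ¬v6) forces v6 = False.
  clause (v3 ∨ v5 ∨ v6) is falsified — backtrack.
So v1 = False.
Set v2 = False.
Try v5 = False:
  (v2 ∨ ¬v4 ∨ v5 ∨ ¬v6) forces v6 = False.
  clause (v3 ∨ v5 ∨ v6) is falsified — backtrack.
So v5 = True.
  then (¬v5 ∨ ¬v6) forces v6 = False.
All clauses satisfied.

v1 = False, v2 = False, v3 = False, v4 = True, v5 = True, v6 = False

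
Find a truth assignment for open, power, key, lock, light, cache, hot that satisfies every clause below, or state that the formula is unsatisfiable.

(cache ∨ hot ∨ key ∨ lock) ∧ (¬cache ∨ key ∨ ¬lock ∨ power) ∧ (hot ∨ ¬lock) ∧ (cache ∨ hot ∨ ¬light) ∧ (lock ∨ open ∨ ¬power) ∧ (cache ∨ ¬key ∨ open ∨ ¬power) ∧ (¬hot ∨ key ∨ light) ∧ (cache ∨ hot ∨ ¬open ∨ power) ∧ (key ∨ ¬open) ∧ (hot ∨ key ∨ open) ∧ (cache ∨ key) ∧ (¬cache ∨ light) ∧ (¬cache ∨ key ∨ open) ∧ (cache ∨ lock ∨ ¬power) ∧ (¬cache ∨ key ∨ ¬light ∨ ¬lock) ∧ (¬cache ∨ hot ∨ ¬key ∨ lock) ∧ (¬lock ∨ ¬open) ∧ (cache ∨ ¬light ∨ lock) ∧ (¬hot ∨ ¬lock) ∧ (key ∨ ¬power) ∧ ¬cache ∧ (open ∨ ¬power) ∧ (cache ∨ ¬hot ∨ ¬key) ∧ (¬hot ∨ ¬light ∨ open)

open = False; power = False; key = True; lock = False; light = False; cache = False; hot = False

Unit clause (¬cache) forces cache = False.
In (cache ∨ key) only key is left, so key = True.
In (cache ∨ ¬hot ∨ ¬key) only ¬hot is left, so hot = False.
In (hot ∨ ¬lock) only ¬lock is left, so lock = False.
In (cache ∨ hot ∨ ¬light) only ¬light is left, so light = False.
In (cache ∨ lock ∨ ¬power) only ¬power is left, so power = False.
In (cache ∨ hot ∨ ¬open ∨ power) only ¬open is left, so open = False.
All clauses satisfied.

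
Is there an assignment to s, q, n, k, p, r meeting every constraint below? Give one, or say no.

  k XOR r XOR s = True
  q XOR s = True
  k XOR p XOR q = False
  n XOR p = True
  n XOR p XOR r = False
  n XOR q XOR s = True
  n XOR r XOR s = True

s = False, q = True, n = False, k = False, p = True, r = True

k XOR r XOR s = F XOR T XOR F = True ✓
q XOR s = T XOR F = True ✓
k XOR p XOR q = F XOR T XOR T = False ✓
n XOR p = F XOR T = True ✓
n XOR p XOR r = F XOR T XOR T = False ✓
n XOR q XOR s = F XOR T XOR F = True ✓
n XOR r XOR s = F XOR T XOR F = True ✓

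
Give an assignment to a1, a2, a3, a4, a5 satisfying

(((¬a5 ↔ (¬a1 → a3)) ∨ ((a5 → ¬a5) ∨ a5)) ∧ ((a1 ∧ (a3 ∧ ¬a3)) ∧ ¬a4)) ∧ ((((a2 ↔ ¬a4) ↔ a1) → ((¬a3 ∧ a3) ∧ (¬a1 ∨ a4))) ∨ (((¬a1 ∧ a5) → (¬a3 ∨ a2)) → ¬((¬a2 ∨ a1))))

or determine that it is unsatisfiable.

The formula is unsatisfiable.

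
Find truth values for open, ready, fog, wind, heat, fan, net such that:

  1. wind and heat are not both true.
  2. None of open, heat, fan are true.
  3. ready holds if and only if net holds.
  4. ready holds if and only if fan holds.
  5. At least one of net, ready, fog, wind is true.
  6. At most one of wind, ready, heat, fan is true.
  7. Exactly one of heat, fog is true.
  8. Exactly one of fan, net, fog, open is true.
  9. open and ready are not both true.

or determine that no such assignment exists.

open=F, ready=F, fog=T, wind=T, heat=F, fan=F, net=F

  (1) wind=T, heat=F — not both ✓
  (2) {open, heat, fan}: 0 true — none ✓
  (3) ready=F, net=F — same ✓
  (4) ready=F, fan=F — same ✓
  (5) {net, ready, fog, wind}: 2 true — at least one ✓
  (6) {wind, ready, heat, fan}: 1 true — at most one ✓
  (7) {heat, fog}: 1 true — exactly one ✓
  (8) {fan, net, fog, open}: 1 true — exactly one ✓
  (9) open=F, ready=F — not both ✓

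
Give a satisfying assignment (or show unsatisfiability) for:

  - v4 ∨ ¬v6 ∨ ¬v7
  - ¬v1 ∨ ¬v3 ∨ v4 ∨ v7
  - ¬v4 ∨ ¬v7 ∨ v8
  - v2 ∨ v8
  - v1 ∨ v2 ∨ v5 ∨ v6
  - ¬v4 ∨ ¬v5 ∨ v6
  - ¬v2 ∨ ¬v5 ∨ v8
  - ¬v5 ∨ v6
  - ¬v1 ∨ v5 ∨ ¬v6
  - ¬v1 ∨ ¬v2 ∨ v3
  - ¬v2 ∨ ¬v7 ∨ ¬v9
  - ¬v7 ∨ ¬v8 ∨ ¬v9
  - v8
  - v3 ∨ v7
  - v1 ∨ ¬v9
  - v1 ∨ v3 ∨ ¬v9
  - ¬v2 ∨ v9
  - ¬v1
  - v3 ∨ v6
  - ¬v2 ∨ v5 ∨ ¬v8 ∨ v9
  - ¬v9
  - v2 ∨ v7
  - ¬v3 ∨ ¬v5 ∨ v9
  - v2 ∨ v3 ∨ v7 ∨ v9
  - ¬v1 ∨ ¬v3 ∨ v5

v1 = False, v2 = False, v3 = True, v4 = True, v5 = False, v6 = True, v7 = True, v8 = True, v9 = False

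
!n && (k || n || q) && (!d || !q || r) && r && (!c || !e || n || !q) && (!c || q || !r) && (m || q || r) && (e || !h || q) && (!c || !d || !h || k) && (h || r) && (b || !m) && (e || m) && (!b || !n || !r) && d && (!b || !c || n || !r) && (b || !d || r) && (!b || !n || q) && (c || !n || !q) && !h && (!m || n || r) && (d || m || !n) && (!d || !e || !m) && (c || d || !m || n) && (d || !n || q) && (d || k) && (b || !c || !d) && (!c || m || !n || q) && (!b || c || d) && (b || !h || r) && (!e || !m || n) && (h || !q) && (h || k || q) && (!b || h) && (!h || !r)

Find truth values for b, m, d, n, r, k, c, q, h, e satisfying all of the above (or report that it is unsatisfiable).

b = False, m = False, d = True, n = False, r = True, k = True, c = False, q = False, h = False, e = True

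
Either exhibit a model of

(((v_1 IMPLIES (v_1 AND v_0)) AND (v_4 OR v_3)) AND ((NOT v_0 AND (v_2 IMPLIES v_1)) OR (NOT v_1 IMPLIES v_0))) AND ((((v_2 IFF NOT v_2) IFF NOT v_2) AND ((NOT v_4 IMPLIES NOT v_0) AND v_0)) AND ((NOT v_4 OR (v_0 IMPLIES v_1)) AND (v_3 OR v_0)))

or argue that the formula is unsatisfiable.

v_0=T; v_1=T; v_2=T; v_3=T; v_4=T

  ((v_1 IMPLIES (v_1 AND v_0)) AND (v_4 OR v_3)) AND ((NOT v_0 AND (v_2 IMPLIES v_1)) OR (NOT v_1 IMPLIES v_0)) = True
    (v_1 IMPLIES (v_1 AND v_0)) AND (v_4 OR v_3) = True
      v_1 IMPLIES (v_1 AND v_0) = True
        v_1 AND v_0 = True
      v_4 OR v_3 = True
    (NOT v_0 AND (v_2 IMPLIES v_1)) OR (NOT v_1 IMPLIES v_0) = True
      NOT v_0 AND (v_2 IMPLIES v_1) = False
        NOT v_0 = False
        v_2 IMPLIES v_1 = True
      NOT v_1 IMPLIES v_0 = True
        NOT v_1 = False
  (((v_2 IFF NOT v_2) IFF NOT v_2) AND ((NOT v_4 IMPLIES NOT v_0) AND v_0)) AND ((NOT v_4 OR (v_0 IMPLIES v_1)) AND (v_3 OR v_0)) = True
    ((v_2 IFF NOT v_2) IFF NOT v_2) AND ((NOT v_4 IMPLIES NOT v_0) AND v_0) = True
      (v_2 IFF NOT v_2) IFF NOT v_2 = True
        v_2 IFF NOT v_2 = False
          NOT v_2 = False
        NOT v_2 = False
      (NOT v_4 IMPLIES NOT v_0) AND v_0 = True
        NOT v_4 IMPLIES NOT v_0 = True
          NOT v_4 = False
          NOT v_0 = False
    (NOT v_4 OR (v_0 IMPLIES v_1)) AND (v_3 OR v_0) = True
      NOT v_4 OR (v_0 IMPLIES v_1) = True
        NOT v_4 = False
        v_0 IMPLIES v_1 = True
      v_3 OR v_0 = True
Both conjuncts True, so the formula holds.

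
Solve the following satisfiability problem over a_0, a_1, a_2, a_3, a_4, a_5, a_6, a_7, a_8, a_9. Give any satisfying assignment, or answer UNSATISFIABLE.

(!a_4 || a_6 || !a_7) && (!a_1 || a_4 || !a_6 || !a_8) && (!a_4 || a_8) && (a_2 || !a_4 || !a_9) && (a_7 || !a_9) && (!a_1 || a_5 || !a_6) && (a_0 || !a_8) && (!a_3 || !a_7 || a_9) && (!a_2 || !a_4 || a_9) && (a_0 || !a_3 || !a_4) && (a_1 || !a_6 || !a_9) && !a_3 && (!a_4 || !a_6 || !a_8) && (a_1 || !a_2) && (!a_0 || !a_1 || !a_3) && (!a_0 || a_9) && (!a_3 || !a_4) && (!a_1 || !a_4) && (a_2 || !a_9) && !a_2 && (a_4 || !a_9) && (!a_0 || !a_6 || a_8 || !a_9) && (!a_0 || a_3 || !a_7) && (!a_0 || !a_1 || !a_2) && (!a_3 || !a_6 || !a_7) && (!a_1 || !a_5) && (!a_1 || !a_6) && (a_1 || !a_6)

a_0 = False; a_1 = False; a_2 = False; a_3 = False; a_4 = False; a_5 = False; a_6 = False; a_7 = True; a_8 = False; a_9 = False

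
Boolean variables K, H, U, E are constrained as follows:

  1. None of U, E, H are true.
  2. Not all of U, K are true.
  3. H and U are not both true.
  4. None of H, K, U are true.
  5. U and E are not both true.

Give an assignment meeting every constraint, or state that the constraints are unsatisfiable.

K: False, H: False, U: False, E: False

  (1) {U, E, H}: 0 true — none ✓
  (2) {U, K}: 0/2 true — not all ✓
  (3) H=F, U=F — not both ✓
  (4) {H, K, U}: 0 true — none ✓
  (5) U=F, E=F — not both ✓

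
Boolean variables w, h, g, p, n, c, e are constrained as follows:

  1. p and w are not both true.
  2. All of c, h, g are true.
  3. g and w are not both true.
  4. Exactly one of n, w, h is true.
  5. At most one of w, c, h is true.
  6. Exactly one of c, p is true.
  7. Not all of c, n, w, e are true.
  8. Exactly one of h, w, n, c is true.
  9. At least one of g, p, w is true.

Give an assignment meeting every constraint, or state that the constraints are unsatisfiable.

The formula is unsatisfiable.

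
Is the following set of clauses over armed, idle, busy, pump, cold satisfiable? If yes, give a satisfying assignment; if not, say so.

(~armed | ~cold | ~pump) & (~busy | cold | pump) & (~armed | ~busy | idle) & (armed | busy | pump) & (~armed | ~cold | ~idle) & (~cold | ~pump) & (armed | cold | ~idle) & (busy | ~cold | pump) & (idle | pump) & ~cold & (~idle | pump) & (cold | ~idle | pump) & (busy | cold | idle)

Unit clause (~cold) forces cold = False.
Set armed = True.
Set idle = True.
  then (~idle | pump) forces pump = True.
Set busy = False.
All clauses satisfied.

armed = True, idle = True, busy = False, pump = True, cold = False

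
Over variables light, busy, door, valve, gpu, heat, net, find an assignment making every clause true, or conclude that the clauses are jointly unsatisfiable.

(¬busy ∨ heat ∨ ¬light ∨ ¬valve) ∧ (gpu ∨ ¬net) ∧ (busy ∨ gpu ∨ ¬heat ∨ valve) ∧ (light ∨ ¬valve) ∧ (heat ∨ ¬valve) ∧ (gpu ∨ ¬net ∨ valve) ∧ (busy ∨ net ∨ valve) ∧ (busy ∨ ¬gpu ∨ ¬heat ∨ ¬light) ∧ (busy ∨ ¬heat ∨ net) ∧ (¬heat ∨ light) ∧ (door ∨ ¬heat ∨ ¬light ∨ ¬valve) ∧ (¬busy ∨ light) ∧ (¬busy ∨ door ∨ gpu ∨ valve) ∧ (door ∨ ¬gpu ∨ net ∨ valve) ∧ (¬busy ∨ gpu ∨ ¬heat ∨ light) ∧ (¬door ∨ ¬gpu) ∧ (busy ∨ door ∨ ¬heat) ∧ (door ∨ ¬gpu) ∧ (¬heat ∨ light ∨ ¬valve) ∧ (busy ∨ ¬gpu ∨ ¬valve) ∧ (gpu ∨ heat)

light=T; busy=T; door=T; valve=F; gpu=F; heat=T; net=F

Set light = True.
Set busy = True.
Try door = False:
  (door ∨ ¬gpu) forces gpu = False.
  (gpu ∨ ¬net) forces net = False.
  (¬busy ∨ door ∨ gpu ∨ valve) forces valve = True.
  (¬busy ∨ heat ∨ ¬light ∨ ¬valve) forces heat = True.
  clause (door ∨ ¬heat ∨ ¬light ∨ ¬valve) is falsified — backtrack.
So door = True.
  then (¬door ∨ ¬gpu) forces gpu = False.
  then (gpu ∨ heat) forces heat = True.
  then (gpu ∨ ¬net) forces net = False.
Set valve = False.
All clauses satisfied.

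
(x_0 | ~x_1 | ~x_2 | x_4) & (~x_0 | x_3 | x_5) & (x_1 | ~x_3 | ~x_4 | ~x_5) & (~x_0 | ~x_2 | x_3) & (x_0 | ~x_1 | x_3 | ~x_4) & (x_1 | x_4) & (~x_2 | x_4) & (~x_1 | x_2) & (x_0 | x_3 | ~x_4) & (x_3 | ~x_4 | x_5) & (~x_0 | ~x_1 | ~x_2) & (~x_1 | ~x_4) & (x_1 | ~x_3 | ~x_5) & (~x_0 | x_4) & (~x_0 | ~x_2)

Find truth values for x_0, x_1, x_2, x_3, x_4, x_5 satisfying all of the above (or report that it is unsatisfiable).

x_0 = True; x_1 = False; x_2 = False; x_3 = True; x_4 = True; x_5 = False

Set x_0 = True.
  then (~x_0 | x_4) forces x_4 = True.
  then (~x_0 | ~x_2) forces x_2 = False.
  then (~x_1 | x_2) forces x_1 = False.
Set x_3 = True.
  then (x_1 | ~x_3 | ~x_4 | ~x_5) forces x_5 = False.
All clauses satisfied.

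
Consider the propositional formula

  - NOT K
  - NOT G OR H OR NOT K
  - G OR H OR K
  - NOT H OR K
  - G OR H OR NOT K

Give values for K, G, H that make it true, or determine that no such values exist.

K: False, G: True, H: False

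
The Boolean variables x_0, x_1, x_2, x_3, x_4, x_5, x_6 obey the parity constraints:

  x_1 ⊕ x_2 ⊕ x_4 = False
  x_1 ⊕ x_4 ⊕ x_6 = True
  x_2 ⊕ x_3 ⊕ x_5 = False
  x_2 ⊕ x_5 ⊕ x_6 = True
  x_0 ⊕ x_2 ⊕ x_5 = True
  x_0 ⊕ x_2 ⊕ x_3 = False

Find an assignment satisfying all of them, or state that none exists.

x_0 = False; x_1 = False; x_2 = True; x_3 = True; x_4 = True; x_5 = False; x_6 = False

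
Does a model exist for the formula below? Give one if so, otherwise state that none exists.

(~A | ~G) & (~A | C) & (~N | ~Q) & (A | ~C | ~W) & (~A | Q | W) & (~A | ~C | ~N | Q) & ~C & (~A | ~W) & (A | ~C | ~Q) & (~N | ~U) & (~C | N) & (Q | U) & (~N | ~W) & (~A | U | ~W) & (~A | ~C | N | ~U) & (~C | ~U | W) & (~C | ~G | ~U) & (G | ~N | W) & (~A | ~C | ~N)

Q = False, W = False, A = False, G = False, N = False, U = True, C = False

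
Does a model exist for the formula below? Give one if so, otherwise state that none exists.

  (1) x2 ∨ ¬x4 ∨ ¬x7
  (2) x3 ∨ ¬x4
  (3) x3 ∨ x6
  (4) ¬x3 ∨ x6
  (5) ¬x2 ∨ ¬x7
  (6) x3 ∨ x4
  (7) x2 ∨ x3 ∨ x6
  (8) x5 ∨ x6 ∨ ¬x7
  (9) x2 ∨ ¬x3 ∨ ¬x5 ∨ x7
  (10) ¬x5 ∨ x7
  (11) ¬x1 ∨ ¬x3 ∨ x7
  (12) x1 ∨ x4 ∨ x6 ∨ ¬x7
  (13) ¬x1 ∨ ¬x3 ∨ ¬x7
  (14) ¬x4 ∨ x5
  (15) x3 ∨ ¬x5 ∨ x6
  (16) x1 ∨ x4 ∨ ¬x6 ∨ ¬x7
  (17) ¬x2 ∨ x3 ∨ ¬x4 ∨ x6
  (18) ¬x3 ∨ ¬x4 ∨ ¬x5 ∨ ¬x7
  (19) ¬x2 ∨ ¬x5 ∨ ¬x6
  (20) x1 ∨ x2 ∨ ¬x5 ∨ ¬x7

Set x1 = False.
Set x2 = True.
  then (¬x2 ∨ ¬x7) forces x7 = False.
  then (¬x5 ∨ x7) forces x5 = False.
  then (¬x4 ∨ x5) forces x4 = False.
  then (x3 ∨ x4) forces x3 = True.
  then (¬x3 ∨ x6) forces x6 = True.
All clauses satisfied.

x1=F, x2=T, x3=T, x4=F, x5=F, x6=T, x7=F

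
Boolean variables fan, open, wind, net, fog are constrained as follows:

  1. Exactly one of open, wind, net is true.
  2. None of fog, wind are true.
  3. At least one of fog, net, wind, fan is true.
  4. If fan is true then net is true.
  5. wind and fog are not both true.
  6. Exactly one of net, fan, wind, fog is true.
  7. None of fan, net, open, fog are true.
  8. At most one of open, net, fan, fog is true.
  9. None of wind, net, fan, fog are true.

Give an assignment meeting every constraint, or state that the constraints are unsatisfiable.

The formula is unsatisfiable.

Case open = True:
  Constraint (7) is violated (open=T) — contradiction.
Case open = False:
  (2) forces fog = False.
  (2) forces wind = False.
  (1) with open=F, wind=F forces net = True.
  Constraint (7) is violated (net=T) — contradiction.
Both cases fail — unsatisfiable.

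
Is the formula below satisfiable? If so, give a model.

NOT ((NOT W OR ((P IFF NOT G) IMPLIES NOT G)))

W: True, G: True, P: False

  NOT ((NOT W OR ((P IFF NOT G) IMPLIES NOT G))) = True
    NOT W OR ((P IFF NOT G) IMPLIES NOT G) = False
      NOT W = False
      (P IFF NOT G) IMPLIES NOT G = False
        P IFF NOT G = True
          NOT G = False
        NOT G = False
The formula evaluates to True.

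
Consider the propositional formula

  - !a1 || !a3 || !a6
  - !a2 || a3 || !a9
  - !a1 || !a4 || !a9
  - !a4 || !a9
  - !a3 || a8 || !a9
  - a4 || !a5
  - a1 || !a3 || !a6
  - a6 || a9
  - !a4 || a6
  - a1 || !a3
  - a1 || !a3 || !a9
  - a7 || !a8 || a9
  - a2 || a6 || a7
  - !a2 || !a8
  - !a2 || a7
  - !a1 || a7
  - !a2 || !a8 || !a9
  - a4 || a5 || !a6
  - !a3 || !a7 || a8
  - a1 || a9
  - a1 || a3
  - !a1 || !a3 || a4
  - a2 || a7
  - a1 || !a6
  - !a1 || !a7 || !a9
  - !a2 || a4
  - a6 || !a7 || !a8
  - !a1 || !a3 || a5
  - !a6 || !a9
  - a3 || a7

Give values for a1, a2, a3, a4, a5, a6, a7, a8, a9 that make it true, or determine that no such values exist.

a1: True, a2: True, a3: False, a4: True, a5: True, a6: True, a7: True, a8: False, a9: False

Try a1 = False:
  (a1 || !a3) forces a3 = False.
  clause (a1 || a3) is falsified — backtrack.
So a1 = True.
  then (!a1 || a7) forces a7 = True.
  then (!a1 || !a7 || !a9) forces a9 = False.
  then (a6 || a9) forces a6 = True.
  then (!a1 || !a3 || !a6) forces a3 = False.
Set a2 = True.
  then (!a2 || !a8) forces a8 = False.
  then (!a2 || a4) forces a4 = True.
Set a5 = True.
All clauses satisfied.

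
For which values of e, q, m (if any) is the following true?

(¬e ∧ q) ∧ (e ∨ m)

e: False, q: True, m: True

  ¬e ∧ q = True
    ¬e = True
  e ∨ m = True
Both conjuncts True, so the formula holds.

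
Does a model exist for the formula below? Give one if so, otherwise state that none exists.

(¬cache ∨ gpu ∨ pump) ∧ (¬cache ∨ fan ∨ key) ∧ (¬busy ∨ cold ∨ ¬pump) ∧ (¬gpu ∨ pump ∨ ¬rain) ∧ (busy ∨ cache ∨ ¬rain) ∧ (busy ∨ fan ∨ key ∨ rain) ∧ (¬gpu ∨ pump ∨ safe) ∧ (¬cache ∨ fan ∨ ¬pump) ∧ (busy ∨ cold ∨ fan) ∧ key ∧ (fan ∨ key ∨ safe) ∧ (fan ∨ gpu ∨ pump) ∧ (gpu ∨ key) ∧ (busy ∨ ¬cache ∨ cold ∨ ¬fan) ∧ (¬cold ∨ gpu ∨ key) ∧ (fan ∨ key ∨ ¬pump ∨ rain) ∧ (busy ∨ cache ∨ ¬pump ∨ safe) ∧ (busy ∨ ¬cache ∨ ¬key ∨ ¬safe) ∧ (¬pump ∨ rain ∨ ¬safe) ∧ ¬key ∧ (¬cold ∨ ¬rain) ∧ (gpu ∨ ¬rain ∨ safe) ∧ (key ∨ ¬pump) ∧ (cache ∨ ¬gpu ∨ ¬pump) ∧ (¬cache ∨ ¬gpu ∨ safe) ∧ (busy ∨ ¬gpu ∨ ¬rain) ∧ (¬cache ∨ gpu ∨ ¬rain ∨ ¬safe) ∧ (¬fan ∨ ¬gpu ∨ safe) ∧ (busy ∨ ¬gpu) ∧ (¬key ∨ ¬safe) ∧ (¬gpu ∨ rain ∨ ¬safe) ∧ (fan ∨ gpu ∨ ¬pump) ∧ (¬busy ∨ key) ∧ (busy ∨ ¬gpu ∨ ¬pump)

Case key = True:
  Clause (¬key) is falsified — contradiction.
Case key = False:
  Clause (key) is falsified — contradiction.
Both cases fail, so the formula is unsatisfiable.

No satisfying assignment exists.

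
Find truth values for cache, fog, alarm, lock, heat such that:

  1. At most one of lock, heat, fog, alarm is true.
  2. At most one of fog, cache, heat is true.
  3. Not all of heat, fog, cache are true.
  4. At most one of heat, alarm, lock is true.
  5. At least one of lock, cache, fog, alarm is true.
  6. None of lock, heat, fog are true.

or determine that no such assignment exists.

cache = True, fog = False, alarm = True, lock = False, heat = False

  (1) {lock, heat, fog, alarm}: 1 true — at most one ✓
  (2) {fog, cache, heat}: 1 true — at most one ✓
  (3) {heat, fog, cache}: 1/3 true — not all ✓
  (4) {heat, alarm, lock}: 1 true — at most one ✓
  (5) {lock, cache, fog, alarm}: 2 true — at least one ✓
  (6) {lock, heat, fog}: 0 true — none ✓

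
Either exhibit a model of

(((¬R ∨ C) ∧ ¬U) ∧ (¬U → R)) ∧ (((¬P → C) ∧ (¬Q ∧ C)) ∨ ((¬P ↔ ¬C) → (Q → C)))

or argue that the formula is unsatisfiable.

U = False, R = True, P = True, C = True, Q = False

  ((¬R ∨ C) ∧ ¬U) ∧ (¬U → R) = True
    (¬R ∨ C) ∧ ¬U = True
      ¬R ∨ C = True
        ¬R = False
      ¬U = True
    ¬U → R = True
      ¬U = True
  ((¬P → C) ∧ (¬Q ∧ C)) ∨ ((¬P ↔ ¬C) → (Q → C)) = True
    (¬P → C) ∧ (¬Q ∧ C) = True
      ¬P → C = True
        ¬P = False
      ¬Q ∧ C = True
        ¬Q = True
    (¬P ↔ ¬C) → (Q → C) = True
      ¬P ↔ ¬C = True
        ¬P = False
        ¬C = False
      Q → C = True
Both conjuncts True, so the formula holds.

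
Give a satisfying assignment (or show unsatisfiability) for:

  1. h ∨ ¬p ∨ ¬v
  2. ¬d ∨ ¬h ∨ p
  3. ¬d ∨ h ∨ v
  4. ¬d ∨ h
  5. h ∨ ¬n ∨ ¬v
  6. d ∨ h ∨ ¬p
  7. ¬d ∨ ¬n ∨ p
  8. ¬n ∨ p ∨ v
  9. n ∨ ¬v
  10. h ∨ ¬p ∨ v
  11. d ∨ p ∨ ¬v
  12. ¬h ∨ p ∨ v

Set d = True.
  then (¬d ∨ h) forces h = True.
  then (¬d ∨ ¬h ∨ p) forces p = True.
Set v = False.
Set n = False.
All clauses satisfied.

d=T; v=F; p=T; n=F; h=T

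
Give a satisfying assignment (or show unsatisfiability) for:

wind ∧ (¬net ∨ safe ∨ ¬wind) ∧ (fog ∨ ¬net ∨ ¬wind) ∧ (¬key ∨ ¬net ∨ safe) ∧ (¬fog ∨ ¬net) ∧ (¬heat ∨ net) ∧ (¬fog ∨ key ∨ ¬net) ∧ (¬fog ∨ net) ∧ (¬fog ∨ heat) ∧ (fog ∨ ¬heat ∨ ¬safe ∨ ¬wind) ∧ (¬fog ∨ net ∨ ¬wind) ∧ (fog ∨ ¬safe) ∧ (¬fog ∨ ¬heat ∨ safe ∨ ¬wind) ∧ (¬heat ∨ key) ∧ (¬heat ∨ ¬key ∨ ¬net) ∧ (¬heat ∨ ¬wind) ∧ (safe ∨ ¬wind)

Case wind = True:
  (¬heat ∨ ¬wind) forces heat = False.
  (¬fog ∨ heat) forces fog = False.
  (fog ∨ ¬net ∨ ¬wind) forces net = False.
  (fog ∨ ¬safe) forces safe = False.
  Clause (safe ∨ ¬wind) is falsified — contradiction.
Case wind = False:
  Clause (wind) is falsified — contradiction.
Both cases fail, so the formula is unsatisfiable.

The formula is unsatisfiable.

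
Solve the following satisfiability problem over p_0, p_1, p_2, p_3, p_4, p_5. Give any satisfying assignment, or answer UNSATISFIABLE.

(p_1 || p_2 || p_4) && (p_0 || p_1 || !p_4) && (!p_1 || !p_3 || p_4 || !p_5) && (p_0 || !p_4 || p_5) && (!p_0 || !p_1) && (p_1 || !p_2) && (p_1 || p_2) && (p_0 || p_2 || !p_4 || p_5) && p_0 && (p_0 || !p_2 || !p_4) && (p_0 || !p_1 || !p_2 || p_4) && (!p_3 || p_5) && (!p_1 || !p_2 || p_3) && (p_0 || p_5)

UNSATISFIABLE

Case p_0 = True:
  (!p_0 || !p_1) forces p_1 = False.
  (p_1 || !p_2) forces p_2 = False.
  Clause (p_1 || p_2) is falsified — contradiction.
Case p_0 = False:
  Clause (p_0) is falsified — contradiction.
Both cases fail, so the formula is unsatisfiable.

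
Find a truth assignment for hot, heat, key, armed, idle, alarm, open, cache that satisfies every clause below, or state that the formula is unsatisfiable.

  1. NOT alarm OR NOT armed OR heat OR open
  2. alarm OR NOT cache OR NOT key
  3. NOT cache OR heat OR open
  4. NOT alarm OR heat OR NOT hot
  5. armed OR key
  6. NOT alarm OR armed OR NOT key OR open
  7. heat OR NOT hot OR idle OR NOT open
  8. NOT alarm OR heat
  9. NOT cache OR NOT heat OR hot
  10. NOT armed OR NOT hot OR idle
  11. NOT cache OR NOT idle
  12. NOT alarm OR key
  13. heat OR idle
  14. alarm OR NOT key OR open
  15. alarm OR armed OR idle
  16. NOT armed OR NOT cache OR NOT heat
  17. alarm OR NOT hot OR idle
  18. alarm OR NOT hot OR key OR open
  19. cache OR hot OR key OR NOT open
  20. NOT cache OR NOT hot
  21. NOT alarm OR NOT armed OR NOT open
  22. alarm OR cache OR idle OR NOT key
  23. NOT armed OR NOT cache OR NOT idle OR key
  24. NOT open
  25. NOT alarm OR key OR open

hot = False, heat = True, key = True, armed = True, idle = True, alarm = True, open = False, cache = False

Unit clause (NOT open) forces open = False.
Set hot = False.
Set heat = True.
  then (NOT cache OR NOT heat OR hot) forces cache = False.
Set key = True.
  then (alarm OR NOT key OR open) forces alarm = True.
  then (NOT alarm OR armed OR NOT key OR open) forces armed = True.
Set idle = True.
All clauses satisfied.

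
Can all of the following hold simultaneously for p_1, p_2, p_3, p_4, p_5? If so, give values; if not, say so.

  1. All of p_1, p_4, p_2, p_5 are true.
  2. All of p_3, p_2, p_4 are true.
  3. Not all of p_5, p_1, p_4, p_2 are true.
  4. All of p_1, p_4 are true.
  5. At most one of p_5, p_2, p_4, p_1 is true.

No satisfying assignment exists.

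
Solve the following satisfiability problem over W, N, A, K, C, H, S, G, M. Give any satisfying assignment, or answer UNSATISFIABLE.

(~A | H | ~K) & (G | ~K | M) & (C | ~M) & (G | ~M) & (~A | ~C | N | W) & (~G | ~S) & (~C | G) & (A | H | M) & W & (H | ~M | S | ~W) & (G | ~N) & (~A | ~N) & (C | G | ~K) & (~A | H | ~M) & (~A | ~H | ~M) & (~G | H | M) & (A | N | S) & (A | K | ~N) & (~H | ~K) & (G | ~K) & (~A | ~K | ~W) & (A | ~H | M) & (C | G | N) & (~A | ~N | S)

Unit clause (W) forces W = True.
Set N = False.
Set A = True.
  then (~A | ~K | ~W) forces K = False.
Set C = True.
  then (~C | G) forces G = True.
  then (~G | ~S) forces S = False.
Try H = False:
  (H | ~M | S | ~W) forces M = False.
  clause (~G | H | M) is falsified — backtrack.
So H = True.
  then (~A | ~H | ~M) forces M = False.
All clauses satisfied.

W = True, N = False, A = True, K = False, C = True, H = True, S = False, G = True, M = False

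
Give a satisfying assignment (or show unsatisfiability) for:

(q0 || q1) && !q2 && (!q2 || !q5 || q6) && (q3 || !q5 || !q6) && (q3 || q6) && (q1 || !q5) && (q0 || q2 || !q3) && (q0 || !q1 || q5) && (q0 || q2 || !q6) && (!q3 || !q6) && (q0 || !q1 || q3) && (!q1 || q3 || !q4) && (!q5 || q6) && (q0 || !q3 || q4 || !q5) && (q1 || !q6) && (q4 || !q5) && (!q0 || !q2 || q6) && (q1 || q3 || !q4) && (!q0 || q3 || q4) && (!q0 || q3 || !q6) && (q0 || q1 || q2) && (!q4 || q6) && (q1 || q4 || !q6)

Unit clause (!q2) forces q2 = False.
Set q0 = True.
Set q1 = True.
Try q3 = False:
  (q3 || q6) forces q6 = True.
  clause (!q0 || q3 || !q6) is falsified — backtrack.
So q3 = True.
  then (!q3 || !q6) forces q6 = False.
  then (!q5 || q6) forces q5 = False.
  then (!q4 || q6) forces q4 = False.
All clauses satisfied.

q0 = True, q1 = True, q2 = False, q3 = True, q4 = False, q5 = False, q6 = False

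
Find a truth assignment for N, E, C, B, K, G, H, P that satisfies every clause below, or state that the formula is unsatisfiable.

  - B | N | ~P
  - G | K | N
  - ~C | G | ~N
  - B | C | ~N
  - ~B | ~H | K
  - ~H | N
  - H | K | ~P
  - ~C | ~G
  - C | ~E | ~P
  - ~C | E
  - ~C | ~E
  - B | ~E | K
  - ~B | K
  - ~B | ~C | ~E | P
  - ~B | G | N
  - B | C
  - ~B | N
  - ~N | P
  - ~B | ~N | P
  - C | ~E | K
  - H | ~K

N=T, E=F, C=F, B=T, K=T, G=T, H=T, P=T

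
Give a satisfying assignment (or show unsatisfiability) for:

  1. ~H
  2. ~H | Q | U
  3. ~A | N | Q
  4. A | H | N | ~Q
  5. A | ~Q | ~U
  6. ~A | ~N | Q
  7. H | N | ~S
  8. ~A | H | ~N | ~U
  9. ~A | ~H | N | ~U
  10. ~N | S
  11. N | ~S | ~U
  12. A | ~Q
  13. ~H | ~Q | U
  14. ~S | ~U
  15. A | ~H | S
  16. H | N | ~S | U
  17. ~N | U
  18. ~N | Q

Unit clause (~H) forces H = False.
Try N = True:
  (~N | S) forces S = True.
  (~S | ~U) forces U = False.
  clause (~N | U) is falsified — backtrack.
So N = False.
  then (H | N | ~S) forces S = False.
Set Q = True.
  then (A | H | N | ~Q) forces A = True.
Set U = True.
All clauses satisfied.

N = False; Q = True; U = True; H = False; A = True; S = False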